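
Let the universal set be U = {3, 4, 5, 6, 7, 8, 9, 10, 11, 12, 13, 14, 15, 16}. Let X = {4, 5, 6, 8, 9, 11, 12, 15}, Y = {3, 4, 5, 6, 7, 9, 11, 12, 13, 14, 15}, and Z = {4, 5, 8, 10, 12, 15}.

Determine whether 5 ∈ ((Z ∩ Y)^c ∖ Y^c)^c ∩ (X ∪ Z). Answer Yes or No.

5 ∈ Z and 5 ∈ Y, so 5 ∈ Z ∩ Y
5 ∉ (Z ∩ Y)^c since 5 ∈ (Z ∩ Y)
5 ∈ Y, so 5 ∉ Y^c
5 ∉ (Z ∩ Y)^c and 5 ∉ Y^c, so 5 ∉ (Z ∩ Y)^c ∖ Y^c
5 ∈ ((Z ∩ Y)^c ∖ Y^c)^c since 5 ∉ ((Z ∩ Y)^c ∖ Y^c)
5 ∈ X and 5 ∈ Z, so 5 ∈ X ∪ Z
5 ∈ ((Z ∩ Y)^c ∖ Y^c)^c and 5 ∈ (X ∪ Z), so 5 ∈ ((Z ∩ Y)^c ∖ Y^c)^c ∩ (X ∪ Z)

Yes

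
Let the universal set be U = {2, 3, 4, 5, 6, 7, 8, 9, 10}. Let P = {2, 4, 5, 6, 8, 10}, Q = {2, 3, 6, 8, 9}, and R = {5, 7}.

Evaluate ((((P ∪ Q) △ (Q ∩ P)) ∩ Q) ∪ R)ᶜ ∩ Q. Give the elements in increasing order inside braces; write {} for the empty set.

{2, 6, 8}

P ∪ Q = {2, 3, 4, 5, 6, 8, 9, 10}
Q ∩ P = {2, 6, 8}
(P ∪ Q) △ (Q ∩ P) = {3, 4, 5, 9, 10}
((P ∪ Q) △ (Q ∩ P)) ∩ Q = {3, 9}
(((P ∪ Q) △ (Q ∩ P)) ∩ Q) ∪ R = {3, 5, 7, 9}
((((P ∪ Q) △ (Q ∩ P)) ∩ Q) ∪ R)ᶜ = {2, 4, 6, 8, 10}
((((P ∪ Q) △ (Q ∩ P)) ∩ Q) ∪ R)ᶜ ∩ Q = {2, 6, 8}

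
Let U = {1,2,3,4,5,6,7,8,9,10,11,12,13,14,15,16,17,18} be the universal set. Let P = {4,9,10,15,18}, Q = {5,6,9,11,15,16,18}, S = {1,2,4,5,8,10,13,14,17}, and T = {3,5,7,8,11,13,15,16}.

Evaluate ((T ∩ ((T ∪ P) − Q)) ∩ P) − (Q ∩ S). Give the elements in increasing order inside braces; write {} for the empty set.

T ∪ P = {3,4,5,7,8,9,10,11,13,15,16,18}
(T ∪ P) − Q = {3,4,7,8,10,13}
T ∩ ((T ∪ P) − Q) = {3,7,8,13}
(T ∩ ((T ∪ P) − Q)) ∩ P = {}
Q ∩ S = {5}
((T ∩ ((T ∪ P) − Q)) ∩ P) − (Q ∩ S) = {}

{}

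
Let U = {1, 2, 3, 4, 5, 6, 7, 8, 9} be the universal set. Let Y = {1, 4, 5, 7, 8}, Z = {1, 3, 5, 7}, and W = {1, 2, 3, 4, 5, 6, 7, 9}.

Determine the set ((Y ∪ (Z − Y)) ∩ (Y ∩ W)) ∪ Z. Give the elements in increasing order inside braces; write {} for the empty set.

{1, 3, 4, 5, 7}

Z − Y = {3}
Y ∪ (Z − Y) = {1, 3, 4, 5, 7, 8}
Y ∩ W = {1, 4, 5, 7}
(Y ∪ (Z − Y)) ∩ (Y ∩ W) = {1, 4, 5, 7}
((Y ∪ (Z − Y)) ∩ (Y ∩ W)) ∪ Z = {1, 3, 4, 5, 7}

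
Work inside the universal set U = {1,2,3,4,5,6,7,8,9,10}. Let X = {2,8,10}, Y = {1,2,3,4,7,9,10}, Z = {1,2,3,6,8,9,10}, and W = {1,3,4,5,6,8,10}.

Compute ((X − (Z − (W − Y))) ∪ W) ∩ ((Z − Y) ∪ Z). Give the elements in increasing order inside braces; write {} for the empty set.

{1,3,6,8,10}

W − Y = {5,6,8}
Z − (W − Y) = {1,2,3,9,10}
X − (Z − (W − Y)) = {8}
(X − (Z − (W − Y))) ∪ W = {1,3,4,5,6,8,10}
Z − Y = {6,8}
(Z − Y) ∪ Z = {1,2,3,6,8,9,10}
((X − (Z − (W − Y))) ∪ W) ∩ ((Z − Y) ∪ Z) = {1,3,6,8,10}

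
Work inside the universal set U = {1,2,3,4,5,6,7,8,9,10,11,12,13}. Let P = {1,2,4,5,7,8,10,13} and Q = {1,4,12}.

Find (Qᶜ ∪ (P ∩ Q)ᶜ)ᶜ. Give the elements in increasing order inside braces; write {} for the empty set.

Qᶜ = {2,3,5,6,7,8,9,10,11,13}
P ∩ Q = {1,4}
(P ∩ Q)ᶜ = {2,3,5,6,7,8,9,10,11,12,13}
Qᶜ ∪ (P ∩ Q)ᶜ = {2,3,5,6,7,8,9,10,11,12,13}
(Qᶜ ∪ (P ∩ Q)ᶜ)ᶜ = {1,4}

{1,4}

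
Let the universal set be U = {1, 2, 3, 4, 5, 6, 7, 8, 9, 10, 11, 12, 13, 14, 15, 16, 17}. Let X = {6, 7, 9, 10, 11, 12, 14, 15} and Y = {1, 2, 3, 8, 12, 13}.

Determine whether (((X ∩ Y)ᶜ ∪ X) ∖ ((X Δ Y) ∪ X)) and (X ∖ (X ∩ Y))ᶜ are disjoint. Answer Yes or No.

X ∩ Y = {12}
(X ∩ Y)ᶜ = {1, 2, 3, 4, 5, 6, 7, 8, 9, 10, 11, 13, 14, 15, 16, 17}
(X ∩ Y)ᶜ ∪ X = {1, 2, 3, 4, 5, 6, 7, 8, 9, 10, 11, 12, 13, 14, 15, 16, 17}
X Δ Y = {1, 2, 3, 6, 7, 8, 9, 10, 11, 13, 14, 15}
(X Δ Y) ∪ X = {1, 2, 3, 6, 7, 8, 9, 10, 11, 12, 13, 14, 15}
((X ∩ Y)ᶜ ∪ X) ∖ ((X Δ Y) ∪ X) = {4, 5, 16, 17}
X ∖ (X ∩ Y) = {6, 7, 9, 10, 11, 14, 15}
(X ∖ (X ∩ Y))ᶜ = {1, 2, 3, 4, 5, 8, 12, 13, 16, 17}
4 lies in both, so they are not disjoint.

No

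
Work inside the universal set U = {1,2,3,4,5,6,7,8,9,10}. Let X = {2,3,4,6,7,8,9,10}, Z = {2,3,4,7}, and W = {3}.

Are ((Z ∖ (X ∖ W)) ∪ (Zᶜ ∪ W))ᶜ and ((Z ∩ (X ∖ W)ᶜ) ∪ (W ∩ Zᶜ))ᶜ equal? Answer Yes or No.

X ∖ W = {2,4,6,7,8,9,10}
Z ∖ (X ∖ W) = {3}
Zᶜ = {1,5,6,8,9,10}
Zᶜ ∪ W = {1,3,5,6,8,9,10}
(Z ∖ (X ∖ W)) ∪ (Zᶜ ∪ W) = {1,3,5,6,8,9,10}
((Z ∖ (X ∖ W)) ∪ (Zᶜ ∪ W))ᶜ = {2,4,7}
(X ∖ W)ᶜ = {1,3,5}
Z ∩ (X ∖ W)ᶜ = {3}
W ∩ Zᶜ = {}
(Z ∩ (X ∖ W)ᶜ) ∪ (W ∩ Zᶜ) = {3}
((Z ∩ (X ∖ W)ᶜ) ∪ (W ∩ Zᶜ))ᶜ = {1,2,4,5,6,7,8,9,10}
1 ∈ ((Z ∩ (X ∖ W)ᶜ) ∪ (W ∩ Zᶜ))ᶜ but 1 ∉ ((Z ∖ (X ∖ W)) ∪ (Zᶜ ∪ W))ᶜ, so they differ.

No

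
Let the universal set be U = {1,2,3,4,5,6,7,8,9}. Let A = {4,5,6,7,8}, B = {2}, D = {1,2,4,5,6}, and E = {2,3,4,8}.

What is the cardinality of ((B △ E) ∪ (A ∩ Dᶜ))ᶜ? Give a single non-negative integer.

B △ E = {3,4,8}
Dᶜ = {3,7,8,9}
A ∩ Dᶜ = {7,8}
(B △ E) ∪ (A ∩ Dᶜ) = {3,4,7,8}
((B △ E) ∪ (A ∩ Dᶜ))ᶜ = {1,2,5,6,9}
|((B △ E) ∪ (A ∩ Dᶜ))ᶜ| = 5

5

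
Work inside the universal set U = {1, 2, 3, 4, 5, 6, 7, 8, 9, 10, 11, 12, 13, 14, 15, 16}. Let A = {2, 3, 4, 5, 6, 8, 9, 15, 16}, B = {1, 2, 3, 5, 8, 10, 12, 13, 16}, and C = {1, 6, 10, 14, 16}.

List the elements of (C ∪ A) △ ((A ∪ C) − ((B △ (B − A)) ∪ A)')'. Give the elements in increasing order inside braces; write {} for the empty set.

{2, 3, 4, 5, 6, 7, 8, 9, 11, 12, 13, 15, 16}

C ∪ A = {1, 2, 3, 4, 5, 6, 8, 9, 10, 14, 15, 16}
A ∪ C = {1, 2, 3, 4, 5, 6, 8, 9, 10, 14, 15, 16}
B − A = {1, 10, 12, 13}
B △ (B − A) = {2, 3, 5, 8, 16}
(B △ (B − A)) ∪ A = {2, 3, 4, 5, 6, 8, 9, 15, 16}
((B △ (B − A)) ∪ A)' = {1, 7, 10, 11, 12, 13, 14}
(A ∪ C) − ((B △ (B − A)) ∪ A)' = {2, 3, 4, 5, 6, 8, 9, 15, 16}
((A ∪ C) − ((B △ (B − A)) ∪ A)')' = {1, 7, 10, 11, 12, 13, 14}
(C ∪ A) △ ((A ∪ C) − ((B △ (B − A)) ∪ A)')' = {2, 3, 4, 5, 6, 7, 8, 9, 11, 12, 13, 15, 16}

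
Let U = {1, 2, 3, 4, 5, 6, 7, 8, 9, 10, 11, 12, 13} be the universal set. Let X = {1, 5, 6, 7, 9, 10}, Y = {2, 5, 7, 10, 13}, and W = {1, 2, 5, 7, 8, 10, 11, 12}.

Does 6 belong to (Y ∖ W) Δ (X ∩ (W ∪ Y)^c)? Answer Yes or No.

Yes

6 ∉ Y and 6 ∉ W, so 6 ∉ Y ∖ W
6 ∉ W and 6 ∉ Y, so 6 ∉ W ∪ Y
6 ∈ (W ∪ Y)^c since 6 ∉ (W ∪ Y)
6 ∈ X and 6 ∈ (W ∪ Y)^c, so 6 ∈ X ∩ (W ∪ Y)^c
6 ∉ (Y ∖ W) and 6 ∈ (X ∩ (W ∪ Y)^c), so 6 ∈ (Y ∖ W) Δ (X ∩ (W ∪ Y)^c)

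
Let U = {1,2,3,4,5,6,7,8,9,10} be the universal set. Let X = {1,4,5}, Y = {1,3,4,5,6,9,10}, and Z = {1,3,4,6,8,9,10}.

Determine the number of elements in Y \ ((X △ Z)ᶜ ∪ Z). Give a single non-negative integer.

1

X △ Z = {3,5,6,8,9,10}
(X △ Z)ᶜ = {1,2,4,7}
(X △ Z)ᶜ ∪ Z = {1,2,3,4,6,7,8,9,10}
Y \ ((X △ Z)ᶜ ∪ Z) = {5}
|Y \ ((X △ Z)ᶜ ∪ Z)| = 1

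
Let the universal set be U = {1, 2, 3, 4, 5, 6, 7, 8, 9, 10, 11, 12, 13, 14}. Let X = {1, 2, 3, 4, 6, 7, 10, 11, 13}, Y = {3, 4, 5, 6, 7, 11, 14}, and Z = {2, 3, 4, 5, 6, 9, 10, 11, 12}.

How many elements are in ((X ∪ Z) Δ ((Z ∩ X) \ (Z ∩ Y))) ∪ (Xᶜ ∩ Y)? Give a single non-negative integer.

X ∪ Z = {1, 2, 3, 4, 5, 6, 7, 9, 10, 11, 12, 13}
Z ∩ X = {2, 3, 4, 6, 10, 11}
Z ∩ Y = {3, 4, 5, 6, 11}
(Z ∩ X) \ (Z ∩ Y) = {2, 10}
(X ∪ Z) Δ ((Z ∩ X) \ (Z ∩ Y)) = {1, 3, 4, 5, 6, 7, 9, 11, 12, 13}
Xᶜ = {5, 8, 9, 12, 14}
Xᶜ ∩ Y = {5, 14}
((X ∪ Z) Δ ((Z ∩ X) \ (Z ∩ Y))) ∪ (Xᶜ ∩ Y) = {1, 3, 4, 5, 6, 7, 9, 11, 12, 13, 14}
|((X ∪ Z) Δ ((Z ∩ X) \ (Z ∩ Y))) ∪ (Xᶜ ∩ Y)| = 11

11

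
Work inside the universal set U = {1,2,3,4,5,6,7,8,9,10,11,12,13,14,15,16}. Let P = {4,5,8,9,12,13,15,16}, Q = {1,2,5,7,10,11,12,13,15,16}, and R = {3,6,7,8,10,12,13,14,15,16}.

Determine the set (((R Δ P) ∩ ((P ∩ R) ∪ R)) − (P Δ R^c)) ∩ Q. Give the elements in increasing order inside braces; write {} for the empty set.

R Δ P = {3,4,5,6,7,9,10,14}
P ∩ R = {8,12,13,15,16}
(P ∩ R) ∪ R = {3,6,7,8,10,12,13,14,15,16}
(R Δ P) ∩ ((P ∩ R) ∪ R) = {3,6,7,10,14}
R^c = {1,2,4,5,9,11}
P Δ R^c = {1,2,8,11,12,13,15,16}
((R Δ P) ∩ ((P ∩ R) ∪ R)) − (P Δ R^c) = {3,6,7,10,14}
(((R Δ P) ∩ ((P ∩ R) ∪ R)) − (P Δ R^c)) ∩ Q = {7,10}

{7,10}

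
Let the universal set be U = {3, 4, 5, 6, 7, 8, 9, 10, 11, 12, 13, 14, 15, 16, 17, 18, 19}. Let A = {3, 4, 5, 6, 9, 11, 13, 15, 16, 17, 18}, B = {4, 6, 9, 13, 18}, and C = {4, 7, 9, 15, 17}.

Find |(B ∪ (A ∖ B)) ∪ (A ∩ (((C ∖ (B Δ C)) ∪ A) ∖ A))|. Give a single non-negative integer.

A ∖ B = {3, 5, 11, 15, 16, 17}
B ∪ (A ∖ B) = {3, 4, 5, 6, 9, 11, 13, 15, 16, 17, 18}
B Δ C = {6, 7, 13, 15, 17, 18}
C ∖ (B Δ C) = {4, 9}
(C ∖ (B Δ C)) ∪ A = {3, 4, 5, 6, 9, 11, 13, 15, 16, 17, 18}
((C ∖ (B Δ C)) ∪ A) ∖ A = {}
A ∩ (((C ∖ (B Δ C)) ∪ A) ∖ A) = {}
(B ∪ (A ∖ B)) ∪ (A ∩ (((C ∖ (B Δ C)) ∪ A) ∖ A)) = {3, 4, 5, 6, 9, 11, 13, 15, 16, 17, 18}
|(B ∪ (A ∖ B)) ∪ (A ∩ (((C ∖ (B Δ C)) ∪ A) ∖ A))| = 11

11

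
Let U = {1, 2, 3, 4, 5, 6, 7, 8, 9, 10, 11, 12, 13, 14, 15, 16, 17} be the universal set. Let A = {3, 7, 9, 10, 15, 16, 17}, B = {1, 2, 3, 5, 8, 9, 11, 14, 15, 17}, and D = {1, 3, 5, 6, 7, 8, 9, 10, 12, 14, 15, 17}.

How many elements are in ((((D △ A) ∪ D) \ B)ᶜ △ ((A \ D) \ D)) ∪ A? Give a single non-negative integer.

D △ A = {1, 5, 6, 8, 12, 14, 16}
(D △ A) ∪ D = {1, 3, 5, 6, 7, 8, 9, 10, 12, 14, 15, 16, 17}
((D △ A) ∪ D) \ B = {6, 7, 10, 12, 16}
(((D △ A) ∪ D) \ B)ᶜ = {1, 2, 3, 4, 5, 8, 9, 11, 13, 14, 15, 17}
A \ D = {16}
(A \ D) \ D = {16}
(((D △ A) ∪ D) \ B)ᶜ △ ((A \ D) \ D) = {1, 2, 3, 4, 5, 8, 9, 11, 13, 14, 15, 16, 17}
((((D △ A) ∪ D) \ B)ᶜ △ ((A \ D) \ D)) ∪ A = {1, 2, 3, 4, 5, 7, 8, 9, 10, 11, 13, 14, 15, 16, 17}
|((((D △ A) ∪ D) \ B)ᶜ △ ((A \ D) \ D)) ∪ A| = 15

15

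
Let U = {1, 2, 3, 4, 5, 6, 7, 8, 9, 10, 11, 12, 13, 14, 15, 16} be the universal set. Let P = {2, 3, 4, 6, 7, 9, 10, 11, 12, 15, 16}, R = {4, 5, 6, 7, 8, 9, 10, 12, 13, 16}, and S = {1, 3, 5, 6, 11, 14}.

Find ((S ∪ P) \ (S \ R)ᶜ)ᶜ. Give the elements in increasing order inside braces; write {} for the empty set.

S ∪ P = {1, 2, 3, 4, 5, 6, 7, 9, 10, 11, 12, 14, 15, 16}
S \ R = {1, 3, 11, 14}
(S \ R)ᶜ = {2, 4, 5, 6, 7, 8, 9, 10, 12, 13, 15, 16}
(S ∪ P) \ (S \ R)ᶜ = {1, 3, 11, 14}
((S ∪ P) \ (S \ R)ᶜ)ᶜ = {2, 4, 5, 6, 7, 8, 9, 10, 12, 13, 15, 16}

{2, 4, 5, 6, 7, 8, 9, 10, 12, 13, 15, 16}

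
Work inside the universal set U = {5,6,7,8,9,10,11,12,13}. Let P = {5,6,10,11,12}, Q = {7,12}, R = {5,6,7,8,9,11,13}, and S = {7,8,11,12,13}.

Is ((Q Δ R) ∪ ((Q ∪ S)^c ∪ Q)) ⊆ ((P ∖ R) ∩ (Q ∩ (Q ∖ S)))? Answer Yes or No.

Q Δ R = {5,6,8,9,11,12,13}
Q ∪ S = {7,8,11,12,13}
(Q ∪ S)^c = {5,6,9,10}
(Q ∪ S)^c ∪ Q = {5,6,7,9,10,12}
(Q Δ R) ∪ ((Q ∪ S)^c ∪ Q) = {5,6,7,8,9,10,11,12,13}
P ∖ R = {10,12}
Q ∖ S = {}
Q ∩ (Q ∖ S) = {}
(P ∖ R) ∩ (Q ∩ (Q ∖ S)) = {}
5 ∈ (Q Δ R) ∪ ((Q ∪ S)^c ∪ Q) but 5 ∉ (P ∖ R) ∩ (Q ∩ (Q ∖ S)), so the inclusion fails.

No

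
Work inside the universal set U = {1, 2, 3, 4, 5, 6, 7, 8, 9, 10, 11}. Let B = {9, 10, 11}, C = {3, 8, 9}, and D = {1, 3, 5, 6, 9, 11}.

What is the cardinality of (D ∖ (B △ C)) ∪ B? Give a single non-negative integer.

6

B △ C = {3, 8, 10, 11}
D ∖ (B △ C) = {1, 5, 6, 9}
(D ∖ (B △ C)) ∪ B = {1, 5, 6, 9, 10, 11}
|(D ∖ (B △ C)) ∪ B| = 6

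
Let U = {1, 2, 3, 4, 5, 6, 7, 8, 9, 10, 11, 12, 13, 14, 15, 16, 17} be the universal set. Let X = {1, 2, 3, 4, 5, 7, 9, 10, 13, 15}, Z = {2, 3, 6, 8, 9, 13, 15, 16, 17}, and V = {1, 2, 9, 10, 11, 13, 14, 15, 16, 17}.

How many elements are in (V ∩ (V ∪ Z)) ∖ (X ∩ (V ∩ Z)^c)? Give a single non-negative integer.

8

V ∪ Z = {1, 2, 3, 6, 8, 9, 10, 11, 13, 14, 15, 16, 17}
V ∩ (V ∪ Z) = {1, 2, 9, 10, 11, 13, 14, 15, 16, 17}
V ∩ Z = {2, 9, 13, 15, 16, 17}
(V ∩ Z)^c = {1, 3, 4, 5, 6, 7, 8, 10, 11, 12, 14}
X ∩ (V ∩ Z)^c = {1, 3, 4, 5, 7, 10}
(V ∩ (V ∪ Z)) ∖ (X ∩ (V ∩ Z)^c) = {2, 9, 11, 13, 14, 15, 16, 17}
|(V ∩ (V ∪ Z)) ∖ (X ∩ (V ∩ Z)^c)| = 8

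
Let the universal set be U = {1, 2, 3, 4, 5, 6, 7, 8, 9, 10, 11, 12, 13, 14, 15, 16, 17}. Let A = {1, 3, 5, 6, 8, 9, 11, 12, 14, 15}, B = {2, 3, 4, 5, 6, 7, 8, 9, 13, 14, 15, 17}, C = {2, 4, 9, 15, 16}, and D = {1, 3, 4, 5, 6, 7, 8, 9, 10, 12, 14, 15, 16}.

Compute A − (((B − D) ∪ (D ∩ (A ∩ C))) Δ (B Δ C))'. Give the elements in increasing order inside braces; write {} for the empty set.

{3, 5, 6, 8, 9, 14, 15}

B − D = {2, 13, 17}
A ∩ C = {9, 15}
D ∩ (A ∩ C) = {9, 15}
(B − D) ∪ (D ∩ (A ∩ C)) = {2, 9, 13, 15, 17}
B Δ C = {3, 5, 6, 7, 8, 13, 14, 16, 17}
((B − D) ∪ (D ∩ (A ∩ C))) Δ (B Δ C) = {2, 3, 5, 6, 7, 8, 9, 14, 15, 16}
(((B − D) ∪ (D ∩ (A ∩ C))) Δ (B Δ C))' = {1, 4, 10, 11, 12, 13, 17}
A − (((B − D) ∪ (D ∩ (A ∩ C))) Δ (B Δ C))' = {3, 5, 6, 8, 9, 14, 15}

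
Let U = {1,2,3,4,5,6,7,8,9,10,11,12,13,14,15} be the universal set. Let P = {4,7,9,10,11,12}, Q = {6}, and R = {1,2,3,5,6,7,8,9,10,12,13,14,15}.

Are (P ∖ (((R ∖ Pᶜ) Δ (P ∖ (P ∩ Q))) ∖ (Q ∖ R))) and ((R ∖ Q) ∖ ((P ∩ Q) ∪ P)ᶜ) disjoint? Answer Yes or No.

Pᶜ = {1,2,3,5,6,8,13,14,15}
R ∖ Pᶜ = {7,9,10,12}
P ∩ Q = {}
P ∖ (P ∩ Q) = {4,7,9,10,11,12}
(R ∖ Pᶜ) Δ (P ∖ (P ∩ Q)) = {4,11}
Q ∖ R = {}
((R ∖ Pᶜ) Δ (P ∖ (P ∩ Q))) ∖ (Q ∖ R) = {4,11}
P ∖ (((R ∖ Pᶜ) Δ (P ∖ (P ∩ Q))) ∖ (Q ∖ R)) = {7,9,10,12}
R ∖ Q = {1,2,3,5,7,8,9,10,12,13,14,15}
(P ∩ Q) ∪ P = {4,7,9,10,11,12}
((P ∩ Q) ∪ P)ᶜ = {1,2,3,5,6,8,13,14,15}
(R ∖ Q) ∖ ((P ∩ Q) ∪ P)ᶜ = {7,9,10,12}
7 lies in both, so they are not disjoint.

No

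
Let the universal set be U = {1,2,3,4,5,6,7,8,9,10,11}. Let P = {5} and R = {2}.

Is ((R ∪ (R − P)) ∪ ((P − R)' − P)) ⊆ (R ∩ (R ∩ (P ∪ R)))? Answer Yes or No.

No

R − P = {2}
R ∪ (R − P) = {2}
P − R = {5}
(P − R)' = {1,2,3,4,6,7,8,9,10,11}
(P − R)' − P = {1,2,3,4,6,7,8,9,10,11}
(R ∪ (R − P)) ∪ ((P − R)' − P) = {1,2,3,4,6,7,8,9,10,11}
P ∪ R = {2,5}
R ∩ (P ∪ R) = {2}
R ∩ (R ∩ (P ∪ R)) = {2}
1 ∈ (R ∪ (R − P)) ∪ ((P − R)' − P) but 1 ∉ R ∩ (R ∩ (P ∪ R)), so the inclusion fails.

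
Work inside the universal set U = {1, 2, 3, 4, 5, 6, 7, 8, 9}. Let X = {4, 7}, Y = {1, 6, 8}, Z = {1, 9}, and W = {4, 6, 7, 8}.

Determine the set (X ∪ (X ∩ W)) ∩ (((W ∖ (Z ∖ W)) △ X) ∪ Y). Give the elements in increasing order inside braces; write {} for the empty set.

{}

X ∩ W = {4, 7}
X ∪ (X ∩ W) = {4, 7}
Z ∖ W = {1, 9}
W ∖ (Z ∖ W) = {4, 6, 7, 8}
(W ∖ (Z ∖ W)) △ X = {6, 8}
((W ∖ (Z ∖ W)) △ X) ∪ Y = {1, 6, 8}
(X ∪ (X ∩ W)) ∩ (((W ∖ (Z ∖ W)) △ X) ∪ Y) = {}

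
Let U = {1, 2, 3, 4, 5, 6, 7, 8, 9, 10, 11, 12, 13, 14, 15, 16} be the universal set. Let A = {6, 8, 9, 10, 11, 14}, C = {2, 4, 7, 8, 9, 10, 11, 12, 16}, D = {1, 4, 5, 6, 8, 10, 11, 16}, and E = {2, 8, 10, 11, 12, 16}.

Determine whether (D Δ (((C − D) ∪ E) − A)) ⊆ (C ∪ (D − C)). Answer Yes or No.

Yes

C − D = {2, 7, 9, 12}
(C − D) ∪ E = {2, 7, 8, 9, 10, 11, 12, 16}
((C − D) ∪ E) − A = {2, 7, 12, 16}
D Δ (((C − D) ∪ E) − A) = {1, 2, 4, 5, 6, 7, 8, 10, 11, 12}
D − C = {1, 5, 6}
C ∪ (D − C) = {1, 2, 4, 5, 6, 7, 8, 9, 10, 11, 12, 16}
Every element of {1, 2, 4, 5, 6, 7, 8, 10, 11, 12} is in {1, 2, 4, 5, 6, 7, 8, 9, 10, 11, 12, 16}, so D Δ (((C − D) ∪ E) − A) ⊆ C ∪ (D − C).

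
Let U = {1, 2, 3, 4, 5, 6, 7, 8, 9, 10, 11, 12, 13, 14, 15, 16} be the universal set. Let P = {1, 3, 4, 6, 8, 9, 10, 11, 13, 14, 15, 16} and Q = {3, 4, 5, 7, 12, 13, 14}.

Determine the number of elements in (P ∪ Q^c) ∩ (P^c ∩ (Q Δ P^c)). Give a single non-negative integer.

Q^c = {1, 2, 6, 8, 9, 10, 11, 15, 16}
P ∪ Q^c = {1, 2, 3, 4, 6, 8, 9, 10, 11, 13, 14, 15, 16}
P^c = {2, 5, 7, 12}
Q Δ P^c = {2, 3, 4, 13, 14}
P^c ∩ (Q Δ P^c) = {2}
(P ∪ Q^c) ∩ (P^c ∩ (Q Δ P^c)) = {2}
|(P ∪ Q^c) ∩ (P^c ∩ (Q Δ P^c))| = 1

1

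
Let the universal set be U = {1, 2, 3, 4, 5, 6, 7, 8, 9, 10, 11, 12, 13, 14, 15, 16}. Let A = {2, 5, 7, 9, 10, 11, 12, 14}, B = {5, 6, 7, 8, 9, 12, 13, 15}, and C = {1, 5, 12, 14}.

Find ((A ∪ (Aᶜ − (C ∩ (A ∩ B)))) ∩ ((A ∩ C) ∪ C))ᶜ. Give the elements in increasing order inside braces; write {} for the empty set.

Aᶜ = {1, 3, 4, 6, 8, 13, 15, 16}
A ∩ B = {5, 7, 9, 12}
C ∩ (A ∩ B) = {5, 12}
Aᶜ − (C ∩ (A ∩ B)) = {1, 3, 4, 6, 8, 13, 15, 16}
A ∪ (Aᶜ − (C ∩ (A ∩ B))) = {1, 2, 3, 4, 5, 6, 7, 8, 9, 10, 11, 12, 13, 14, 15, 16}
A ∩ C = {5, 12, 14}
(A ∩ C) ∪ C = {1, 5, 12, 14}
(A ∪ (Aᶜ − (C ∩ (A ∩ B)))) ∩ ((A ∩ C) ∪ C) = {1, 5, 12, 14}
((A ∪ (Aᶜ − (C ∩ (A ∩ B)))) ∩ ((A ∩ C) ∪ C))ᶜ = {2, 3, 4, 6, 7, 8, 9, 10, 11, 13, 15, 16}

{2, 3, 4, 6, 7, 8, 9, 10, 11, 13, 15, 16}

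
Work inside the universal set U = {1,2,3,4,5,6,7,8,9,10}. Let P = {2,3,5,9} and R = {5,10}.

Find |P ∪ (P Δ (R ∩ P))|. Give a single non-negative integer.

R ∩ P = {5}
P Δ (R ∩ P) = {2,3,9}
P ∪ (P Δ (R ∩ P)) = {2,3,5,9}
|P ∪ (P Δ (R ∩ P))| = 4

4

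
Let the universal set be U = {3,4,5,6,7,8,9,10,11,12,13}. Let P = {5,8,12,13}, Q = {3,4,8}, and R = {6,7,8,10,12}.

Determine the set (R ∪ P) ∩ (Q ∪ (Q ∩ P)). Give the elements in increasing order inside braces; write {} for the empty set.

R ∪ P = {5,6,7,8,10,12,13}
Q ∩ P = {8}
Q ∪ (Q ∩ P) = {3,4,8}
(R ∪ P) ∩ (Q ∪ (Q ∩ P)) = {8}

{8}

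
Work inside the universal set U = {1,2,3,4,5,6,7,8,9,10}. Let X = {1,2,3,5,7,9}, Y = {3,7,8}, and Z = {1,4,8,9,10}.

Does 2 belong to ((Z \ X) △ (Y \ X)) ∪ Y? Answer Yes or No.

No

2 ∉ Z and 2 ∈ X, so 2 ∉ Z \ X
2 ∉ Y and 2 ∈ X, so 2 ∉ Y \ X
2 ∉ (Z \ X) and 2 ∉ (Y \ X), so 2 ∉ (Z \ X) △ (Y \ X)
2 ∉ ((Z \ X) △ (Y \ X)) and 2 ∉ Y, so 2 ∉ ((Z \ X) △ (Y \ X)) ∪ Y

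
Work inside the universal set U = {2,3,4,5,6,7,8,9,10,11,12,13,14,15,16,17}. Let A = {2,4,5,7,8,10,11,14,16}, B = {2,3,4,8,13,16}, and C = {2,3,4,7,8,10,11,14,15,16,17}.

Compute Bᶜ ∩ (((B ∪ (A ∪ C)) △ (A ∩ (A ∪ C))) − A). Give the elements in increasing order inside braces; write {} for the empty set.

Bᶜ = {5,6,7,9,10,11,12,14,15,17}
A ∪ C = {2,3,4,5,7,8,10,11,14,15,16,17}
B ∪ (A ∪ C) = {2,3,4,5,7,8,10,11,13,14,15,16,17}
A ∩ (A ∪ C) = {2,4,5,7,8,10,11,14,16}
(B ∪ (A ∪ C)) △ (A ∩ (A ∪ C)) = {3,13,15,17}
((B ∪ (A ∪ C)) △ (A ∩ (A ∪ C))) − A = {3,13,15,17}
Bᶜ ∩ (((B ∪ (A ∪ C)) △ (A ∩ (A ∪ C))) − A) = {15,17}

{15,17}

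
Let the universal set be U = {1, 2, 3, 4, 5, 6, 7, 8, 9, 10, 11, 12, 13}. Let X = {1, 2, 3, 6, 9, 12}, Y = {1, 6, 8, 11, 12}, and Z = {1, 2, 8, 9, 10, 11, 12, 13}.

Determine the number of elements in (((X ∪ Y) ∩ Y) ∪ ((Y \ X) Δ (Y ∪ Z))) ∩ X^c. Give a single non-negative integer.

X ∪ Y = {1, 2, 3, 6, 8, 9, 11, 12}
(X ∪ Y) ∩ Y = {1, 6, 8, 11, 12}
Y \ X = {8, 11}
Y ∪ Z = {1, 2, 6, 8, 9, 10, 11, 12, 13}
(Y \ X) Δ (Y ∪ Z) = {1, 2, 6, 9, 10, 12, 13}
((X ∪ Y) ∩ Y) ∪ ((Y \ X) Δ (Y ∪ Z)) = {1, 2, 6, 8, 9, 10, 11, 12, 13}
X^c = {4, 5, 7, 8, 10, 11, 13}
(((X ∪ Y) ∩ Y) ∪ ((Y \ X) Δ (Y ∪ Z))) ∩ X^c = {8, 10, 11, 13}
|(((X ∪ Y) ∩ Y) ∪ ((Y \ X) Δ (Y ∪ Z))) ∩ X^c| = 4

4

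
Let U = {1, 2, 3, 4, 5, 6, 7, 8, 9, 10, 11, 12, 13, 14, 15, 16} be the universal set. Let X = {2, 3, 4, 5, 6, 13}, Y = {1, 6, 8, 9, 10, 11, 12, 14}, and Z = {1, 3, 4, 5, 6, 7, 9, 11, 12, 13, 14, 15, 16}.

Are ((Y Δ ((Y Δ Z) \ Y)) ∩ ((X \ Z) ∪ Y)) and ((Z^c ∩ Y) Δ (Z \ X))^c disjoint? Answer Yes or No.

No

Y Δ Z = {3, 4, 5, 7, 8, 10, 13, 15, 16}
(Y Δ Z) \ Y = {3, 4, 5, 7, 13, 15, 16}
Y Δ ((Y Δ Z) \ Y) = {1, 3, 4, 5, 6, 7, 8, 9, 10, 11, 12, 13, 14, 15, 16}
X \ Z = {2}
(X \ Z) ∪ Y = {1, 2, 6, 8, 9, 10, 11, 12, 14}
(Y Δ ((Y Δ Z) \ Y)) ∩ ((X \ Z) ∪ Y) = {1, 6, 8, 9, 10, 11, 12, 14}
Z^c = {2, 8, 10}
Z^c ∩ Y = {8, 10}
Z \ X = {1, 7, 9, 11, 12, 14, 15, 16}
(Z^c ∩ Y) Δ (Z \ X) = {1, 7, 8, 9, 10, 11, 12, 14, 15, 16}
((Z^c ∩ Y) Δ (Z \ X))^c = {2, 3, 4, 5, 6, 13}
6 lies in both, so they are not disjoint.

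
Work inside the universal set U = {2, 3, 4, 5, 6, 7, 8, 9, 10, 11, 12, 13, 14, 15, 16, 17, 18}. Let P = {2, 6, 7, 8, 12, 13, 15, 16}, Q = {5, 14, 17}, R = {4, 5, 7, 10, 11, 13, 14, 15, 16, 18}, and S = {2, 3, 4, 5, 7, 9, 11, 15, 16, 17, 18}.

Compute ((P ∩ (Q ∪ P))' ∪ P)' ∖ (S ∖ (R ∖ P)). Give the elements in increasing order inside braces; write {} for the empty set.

{}

Q ∪ P = {2, 5, 6, 7, 8, 12, 13, 14, 15, 16, 17}
P ∩ (Q ∪ P) = {2, 6, 7, 8, 12, 13, 15, 16}
(P ∩ (Q ∪ P))' = {3, 4, 5, 9, 10, 11, 14, 17, 18}
(P ∩ (Q ∪ P))' ∪ P = {2, 3, 4, 5, 6, 7, 8, 9, 10, 11, 12, 13, 14, 15, 16, 17, 18}
((P ∩ (Q ∪ P))' ∪ P)' = {}
R ∖ P = {4, 5, 10, 11, 14, 18}
S ∖ (R ∖ P) = {2, 3, 7, 9, 15, 16, 17}
((P ∩ (Q ∪ P))' ∪ P)' ∖ (S ∖ (R ∖ P)) = {}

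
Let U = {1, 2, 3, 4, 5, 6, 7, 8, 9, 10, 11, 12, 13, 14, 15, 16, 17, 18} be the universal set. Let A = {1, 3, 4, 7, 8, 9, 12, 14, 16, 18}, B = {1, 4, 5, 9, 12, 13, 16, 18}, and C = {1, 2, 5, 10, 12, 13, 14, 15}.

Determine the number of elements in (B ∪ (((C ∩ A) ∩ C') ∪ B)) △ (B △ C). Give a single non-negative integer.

8

C ∩ A = {1, 12, 14}
C' = {3, 4, 6, 7, 8, 9, 11, 16, 17, 18}
(C ∩ A) ∩ C' = {}
((C ∩ A) ∩ C') ∪ B = {1, 4, 5, 9, 12, 13, 16, 18}
B ∪ (((C ∩ A) ∩ C') ∪ B) = {1, 4, 5, 9, 12, 13, 16, 18}
B △ C = {2, 4, 9, 10, 14, 15, 16, 18}
(B ∪ (((C ∩ A) ∩ C') ∪ B)) △ (B △ C) = {1, 2, 5, 10, 12, 13, 14, 15}
|(B ∪ (((C ∩ A) ∩ C') ∪ B)) △ (B △ C)| = 8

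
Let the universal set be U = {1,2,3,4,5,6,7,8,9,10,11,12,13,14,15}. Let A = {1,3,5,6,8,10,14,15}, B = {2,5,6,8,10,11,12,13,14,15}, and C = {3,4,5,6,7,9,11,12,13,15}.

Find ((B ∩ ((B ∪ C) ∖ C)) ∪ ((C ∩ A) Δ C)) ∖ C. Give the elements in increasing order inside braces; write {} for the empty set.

{2,8,10,14}

B ∪ C = {2,3,4,5,6,7,8,9,10,11,12,13,14,15}
(B ∪ C) ∖ C = {2,8,10,14}
B ∩ ((B ∪ C) ∖ C) = {2,8,10,14}
C ∩ A = {3,5,6,15}
(C ∩ A) Δ C = {4,7,9,11,12,13}
(B ∩ ((B ∪ C) ∖ C)) ∪ ((C ∩ A) Δ C) = {2,4,7,8,9,10,11,12,13,14}
((B ∩ ((B ∪ C) ∖ C)) ∪ ((C ∩ A) Δ C)) ∖ C = {2,8,10,14}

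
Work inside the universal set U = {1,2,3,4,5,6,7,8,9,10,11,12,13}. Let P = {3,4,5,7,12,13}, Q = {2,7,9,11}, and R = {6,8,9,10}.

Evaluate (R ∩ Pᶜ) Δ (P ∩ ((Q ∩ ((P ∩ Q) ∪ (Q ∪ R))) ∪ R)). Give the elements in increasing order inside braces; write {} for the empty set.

Pᶜ = {1,2,6,8,9,10,11}
R ∩ Pᶜ = {6,8,9,10}
P ∩ Q = {7}
Q ∪ R = {2,6,7,8,9,10,11}
(P ∩ Q) ∪ (Q ∪ R) = {2,6,7,8,9,10,11}
Q ∩ ((P ∩ Q) ∪ (Q ∪ R)) = {2,7,9,11}
(Q ∩ ((P ∩ Q) ∪ (Q ∪ R))) ∪ R = {2,6,7,8,9,10,11}
P ∩ ((Q ∩ ((P ∩ Q) ∪ (Q ∪ R))) ∪ R) = {7}
(R ∩ Pᶜ) Δ (P ∩ ((Q ∩ ((P ∩ Q) ∪ (Q ∪ R))) ∪ R)) = {6,7,8,9,10}

{6,7,8,9,10}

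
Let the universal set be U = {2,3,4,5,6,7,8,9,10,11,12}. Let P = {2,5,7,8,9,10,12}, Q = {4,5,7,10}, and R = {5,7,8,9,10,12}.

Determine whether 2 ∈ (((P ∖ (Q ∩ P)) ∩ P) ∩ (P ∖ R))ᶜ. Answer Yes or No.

2 ∉ Q and 2 ∈ P, so 2 ∉ Q ∩ P
2 ∈ P and 2 ∉ (Q ∩ P), so 2 ∈ P ∖ (Q ∩ P)
2 ∈ (P ∖ (Q ∩ P)) and 2 ∈ P, so 2 ∈ (P ∖ (Q ∩ P)) ∩ P
2 ∈ P and 2 ∉ R, so 2 ∈ P ∖ R
2 ∈ ((P ∖ (Q ∩ P)) ∩ P) and 2 ∈ (P ∖ R), so 2 ∈ ((P ∖ (Q ∩ P)) ∩ P) ∩ (P ∖ R)
2 ∉ (((P ∖ (Q ∩ P)) ∩ P) ∩ (P ∖ R))ᶜ since 2 ∈ (((P ∖ (Q ∩ P)) ∩ P) ∩ (P ∖ R))

No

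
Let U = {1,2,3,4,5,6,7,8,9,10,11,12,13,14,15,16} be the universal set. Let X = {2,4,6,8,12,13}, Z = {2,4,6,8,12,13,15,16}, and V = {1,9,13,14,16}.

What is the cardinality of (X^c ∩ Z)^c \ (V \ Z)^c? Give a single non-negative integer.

3

X^c = {1,3,5,7,9,10,11,14,15,16}
X^c ∩ Z = {15,16}
(X^c ∩ Z)^c = {1,2,3,4,5,6,7,8,9,10,11,12,13,14}
V \ Z = {1,9,14}
(V \ Z)^c = {2,3,4,5,6,7,8,10,11,12,13,15,16}
(X^c ∩ Z)^c \ (V \ Z)^c = {1,9,14}
|(X^c ∩ Z)^c \ (V \ Z)^c| = 3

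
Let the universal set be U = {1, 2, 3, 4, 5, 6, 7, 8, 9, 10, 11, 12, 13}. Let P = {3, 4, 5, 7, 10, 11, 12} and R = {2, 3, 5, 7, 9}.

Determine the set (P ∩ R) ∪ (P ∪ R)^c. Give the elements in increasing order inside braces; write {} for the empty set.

P ∩ R = {3, 5, 7}
P ∪ R = {2, 3, 4, 5, 7, 9, 10, 11, 12}
(P ∪ R)^c = {1, 6, 8, 13}
(P ∩ R) ∪ (P ∪ R)^c = {1, 3, 5, 6, 7, 8, 13}

{1, 3, 5, 6, 7, 8, 13}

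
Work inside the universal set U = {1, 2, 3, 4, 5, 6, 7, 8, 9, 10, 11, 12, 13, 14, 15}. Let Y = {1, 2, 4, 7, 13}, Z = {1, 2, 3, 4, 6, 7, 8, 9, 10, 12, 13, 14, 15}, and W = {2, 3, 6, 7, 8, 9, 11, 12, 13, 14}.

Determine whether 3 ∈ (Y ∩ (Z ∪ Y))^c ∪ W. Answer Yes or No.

Yes

3 ∈ Z and 3 ∉ Y, so 3 ∈ Z ∪ Y
3 ∉ Y and 3 ∈ (Z ∪ Y), so 3 ∉ Y ∩ (Z ∪ Y)
3 ∈ (Y ∩ (Z ∪ Y))^c since 3 ∉ (Y ∩ (Z ∪ Y))
3 ∈ (Y ∩ (Z ∪ Y))^c and 3 ∈ W, so 3 ∈ (Y ∩ (Z ∪ Y))^c ∪ W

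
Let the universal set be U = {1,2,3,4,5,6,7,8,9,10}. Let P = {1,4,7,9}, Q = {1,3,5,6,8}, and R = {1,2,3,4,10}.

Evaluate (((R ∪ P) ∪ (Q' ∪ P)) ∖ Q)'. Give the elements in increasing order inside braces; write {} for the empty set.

{1,3,5,6,8}

R ∪ P = {1,2,3,4,7,9,10}
Q' = {2,4,7,9,10}
Q' ∪ P = {1,2,4,7,9,10}
(R ∪ P) ∪ (Q' ∪ P) = {1,2,3,4,7,9,10}
((R ∪ P) ∪ (Q' ∪ P)) ∖ Q = {2,4,7,9,10}
(((R ∪ P) ∪ (Q' ∪ P)) ∖ Q)' = {1,3,5,6,8}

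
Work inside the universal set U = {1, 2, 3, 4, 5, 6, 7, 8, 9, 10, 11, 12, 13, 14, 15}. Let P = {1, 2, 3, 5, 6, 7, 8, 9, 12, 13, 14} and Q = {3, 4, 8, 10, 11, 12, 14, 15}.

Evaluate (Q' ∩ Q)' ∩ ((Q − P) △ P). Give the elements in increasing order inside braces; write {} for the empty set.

{1, 2, 3, 4, 5, 6, 7, 8, 9, 10, 11, 12, 13, 14, 15}

Q' = {1, 2, 5, 6, 7, 9, 13}
Q' ∩ Q = {}
(Q' ∩ Q)' = {1, 2, 3, 4, 5, 6, 7, 8, 9, 10, 11, 12, 13, 14, 15}
Q − P = {4, 10, 11, 15}
(Q − P) △ P = {1, 2, 3, 4, 5, 6, 7, 8, 9, 10, 11, 12, 13, 14, 15}
(Q' ∩ Q)' ∩ ((Q − P) △ P) = {1, 2, 3, 4, 5, 6, 7, 8, 9, 10, 11, 12, 13, 14, 15}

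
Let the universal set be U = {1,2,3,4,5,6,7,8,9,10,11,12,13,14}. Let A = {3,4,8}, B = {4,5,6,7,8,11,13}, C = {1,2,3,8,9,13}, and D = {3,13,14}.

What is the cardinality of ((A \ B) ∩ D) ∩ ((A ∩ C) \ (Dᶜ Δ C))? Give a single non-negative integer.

A \ B = {3}
(A \ B) ∩ D = {3}
A ∩ C = {3,8}
Dᶜ = {1,2,4,5,6,7,8,9,10,11,12}
Dᶜ Δ C = {3,4,5,6,7,10,11,12,13}
(A ∩ C) \ (Dᶜ Δ C) = {8}
((A \ B) ∩ D) ∩ ((A ∩ C) \ (Dᶜ Δ C)) = {}
|((A \ B) ∩ D) ∩ ((A ∩ C) \ (Dᶜ Δ C))| = 0

0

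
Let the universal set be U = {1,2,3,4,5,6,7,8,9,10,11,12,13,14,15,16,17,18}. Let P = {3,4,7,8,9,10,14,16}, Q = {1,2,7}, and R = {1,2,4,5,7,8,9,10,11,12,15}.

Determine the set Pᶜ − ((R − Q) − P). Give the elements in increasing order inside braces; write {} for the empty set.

{1,2,6,13,17,18}

Pᶜ = {1,2,5,6,11,12,13,15,17,18}
R − Q = {4,5,8,9,10,11,12,15}
(R − Q) − P = {5,11,12,15}
Pᶜ − ((R − Q) − P) = {1,2,6,13,17,18}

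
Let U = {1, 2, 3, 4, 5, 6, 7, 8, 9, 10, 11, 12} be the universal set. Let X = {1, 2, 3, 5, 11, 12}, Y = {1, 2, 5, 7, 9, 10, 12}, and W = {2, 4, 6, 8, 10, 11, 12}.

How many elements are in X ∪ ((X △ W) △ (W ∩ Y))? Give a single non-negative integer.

X △ W = {1, 3, 4, 5, 6, 8, 10}
W ∩ Y = {2, 10, 12}
(X △ W) △ (W ∩ Y) = {1, 2, 3, 4, 5, 6, 8, 12}
X ∪ ((X △ W) △ (W ∩ Y)) = {1, 2, 3, 4, 5, 6, 8, 11, 12}
|X ∪ ((X △ W) △ (W ∩ Y))| = 9

9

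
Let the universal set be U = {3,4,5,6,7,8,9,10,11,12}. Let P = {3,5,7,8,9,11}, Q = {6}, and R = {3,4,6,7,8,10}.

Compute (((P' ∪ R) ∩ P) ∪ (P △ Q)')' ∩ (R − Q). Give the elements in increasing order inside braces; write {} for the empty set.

{}

P' = {4,6,10,12}
P' ∪ R = {3,4,6,7,8,10,12}
(P' ∪ R) ∩ P = {3,7,8}
P △ Q = {3,5,6,7,8,9,11}
(P △ Q)' = {4,10,12}
((P' ∪ R) ∩ P) ∪ (P △ Q)' = {3,4,7,8,10,12}
(((P' ∪ R) ∩ P) ∪ (P △ Q)')' = {5,6,9,11}
R − Q = {3,4,7,8,10}
(((P' ∪ R) ∩ P) ∪ (P △ Q)')' ∩ (R − Q) = {}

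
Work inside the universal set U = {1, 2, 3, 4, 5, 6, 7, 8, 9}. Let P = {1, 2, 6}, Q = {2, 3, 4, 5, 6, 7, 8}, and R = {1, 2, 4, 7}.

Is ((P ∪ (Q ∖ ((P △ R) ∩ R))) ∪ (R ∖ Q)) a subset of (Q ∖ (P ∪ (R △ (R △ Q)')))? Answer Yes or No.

No

P △ R = {4, 6, 7}
(P △ R) ∩ R = {4, 7}
Q ∖ ((P △ R) ∩ R) = {2, 3, 5, 6, 8}
P ∪ (Q ∖ ((P △ R) ∩ R)) = {1, 2, 3, 5, 6, 8}
R ∖ Q = {1}
(P ∪ (Q ∖ ((P △ R) ∩ R))) ∪ (R ∖ Q) = {1, 2, 3, 5, 6, 8}
R △ Q = {1, 3, 5, 6, 8}
(R △ Q)' = {2, 4, 7, 9}
R △ (R △ Q)' = {1, 9}
P ∪ (R △ (R △ Q)') = {1, 2, 6, 9}
Q ∖ (P ∪ (R △ (R △ Q)')) = {3, 4, 5, 7, 8}
1 ∈ (P ∪ (Q ∖ ((P △ R) ∩ R))) ∪ (R ∖ Q) but 1 ∉ Q ∖ (P ∪ (R △ (R △ Q)')), so the inclusion fails.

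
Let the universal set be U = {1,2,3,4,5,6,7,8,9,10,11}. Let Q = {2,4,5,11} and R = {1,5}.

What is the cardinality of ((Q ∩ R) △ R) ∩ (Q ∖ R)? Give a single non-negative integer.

Q ∩ R = {5}
(Q ∩ R) △ R = {1}
Q ∖ R = {2,4,11}
((Q ∩ R) △ R) ∩ (Q ∖ R) = {}
|((Q ∩ R) △ R) ∩ (Q ∖ R)| = 0

0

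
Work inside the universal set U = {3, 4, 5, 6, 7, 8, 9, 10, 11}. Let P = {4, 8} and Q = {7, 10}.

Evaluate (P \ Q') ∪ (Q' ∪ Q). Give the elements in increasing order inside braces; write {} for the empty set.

{3, 4, 5, 6, 7, 8, 9, 10, 11}

Q' = {3, 4, 5, 6, 8, 9, 11}
P \ Q' = {}
Q' ∪ Q = {3, 4, 5, 6, 7, 8, 9, 10, 11}
(P \ Q') ∪ (Q' ∪ Q) = {3, 4, 5, 6, 7, 8, 9, 10, 11}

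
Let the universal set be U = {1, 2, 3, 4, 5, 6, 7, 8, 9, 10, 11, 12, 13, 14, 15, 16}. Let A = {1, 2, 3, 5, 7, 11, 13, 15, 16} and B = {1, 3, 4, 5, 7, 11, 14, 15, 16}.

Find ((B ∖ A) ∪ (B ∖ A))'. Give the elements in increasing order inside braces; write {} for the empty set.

{1, 2, 3, 5, 6, 7, 8, 9, 10, 11, 12, 13, 15, 16}

B ∖ A = {4, 14}
(B ∖ A) ∪ (B ∖ A) = {4, 14}
((B ∖ A) ∪ (B ∖ A))' = {1, 2, 3, 5, 6, 7, 8, 9, 10, 11, 12, 13, 15, 16}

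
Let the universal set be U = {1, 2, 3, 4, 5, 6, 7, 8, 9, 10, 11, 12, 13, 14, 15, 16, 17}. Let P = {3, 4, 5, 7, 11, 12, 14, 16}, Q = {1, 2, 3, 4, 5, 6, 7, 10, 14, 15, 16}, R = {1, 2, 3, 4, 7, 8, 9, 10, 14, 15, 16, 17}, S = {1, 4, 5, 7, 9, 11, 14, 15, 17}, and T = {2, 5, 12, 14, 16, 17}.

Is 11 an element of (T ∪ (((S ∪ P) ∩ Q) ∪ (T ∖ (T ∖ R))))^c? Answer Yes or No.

11 ∈ S and 11 ∈ P, so 11 ∈ S ∪ P
11 ∈ (S ∪ P) and 11 ∉ Q, so 11 ∉ (S ∪ P) ∩ Q
11 ∉ T and 11 ∉ R, so 11 ∉ T ∖ R
11 ∉ T and 11 ∉ (T ∖ R), so 11 ∉ T ∖ (T ∖ R)
11 ∉ ((S ∪ P) ∩ Q) and 11 ∉ (T ∖ (T ∖ R)), so 11 ∉ ((S ∪ P) ∩ Q) ∪ (T ∖ (T ∖ R))
11 ∉ T and 11 ∉ (((S ∪ P) ∩ Q) ∪ (T ∖ (T ∖ R))), so 11 ∉ T ∪ (((S ∪ P) ∩ Q) ∪ (T ∖ (T ∖ R)))
11 ∈ (T ∪ (((S ∪ P) ∩ Q) ∪ (T ∖ (T ∖ R))))^c since 11 ∉ (T ∪ (((S ∪ P) ∩ Q) ∪ (T ∖ (T ∖ R))))

Yes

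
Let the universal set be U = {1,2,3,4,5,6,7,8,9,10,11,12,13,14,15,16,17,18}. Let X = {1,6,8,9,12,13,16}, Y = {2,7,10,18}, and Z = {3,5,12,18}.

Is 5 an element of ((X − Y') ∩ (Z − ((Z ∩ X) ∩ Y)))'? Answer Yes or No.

5 ∉ Y, so 5 ∈ Y'
5 ∉ X and 5 ∈ Y', so 5 ∉ X − Y'
5 ∈ Z and 5 ∉ X, so 5 ∉ Z ∩ X
5 ∉ (Z ∩ X) and 5 ∉ Y, so 5 ∉ (Z ∩ X) ∩ Y
5 ∈ Z and 5 ∉ ((Z ∩ X) ∩ Y), so 5 ∈ Z − ((Z ∩ X) ∩ Y)
5 ∉ (X − Y') and 5 ∈ (Z − ((Z ∩ X) ∩ Y)), so 5 ∉ (X − Y') ∩ (Z − ((Z ∩ X) ∩ Y))
5 ∈ ((X − Y') ∩ (Z − ((Z ∩ X) ∩ Y)))' since 5 ∉ ((X − Y') ∩ (Z − ((Z ∩ X) ∩ Y)))

Yes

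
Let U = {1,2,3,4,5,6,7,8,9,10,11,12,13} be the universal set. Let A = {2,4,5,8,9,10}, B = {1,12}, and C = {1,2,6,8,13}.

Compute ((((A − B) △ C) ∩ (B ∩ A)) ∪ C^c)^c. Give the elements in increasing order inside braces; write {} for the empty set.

A − B = {2,4,5,8,9,10}
(A − B) △ C = {1,4,5,6,9,10,13}
B ∩ A = {}
((A − B) △ C) ∩ (B ∩ A) = {}
C^c = {3,4,5,7,9,10,11,12}
(((A − B) △ C) ∩ (B ∩ A)) ∪ C^c = {3,4,5,7,9,10,11,12}
((((A − B) △ C) ∩ (B ∩ A)) ∪ C^c)^c = {1,2,6,8,13}

{1,2,6,8,13}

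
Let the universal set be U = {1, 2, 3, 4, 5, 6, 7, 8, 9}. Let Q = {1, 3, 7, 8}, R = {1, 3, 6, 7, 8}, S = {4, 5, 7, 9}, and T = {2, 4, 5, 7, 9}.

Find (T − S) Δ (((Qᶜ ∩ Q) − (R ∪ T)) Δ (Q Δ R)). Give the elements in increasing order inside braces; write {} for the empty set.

T − S = {2}
Qᶜ = {2, 4, 5, 6, 9}
Qᶜ ∩ Q = {}
R ∪ T = {1, 2, 3, 4, 5, 6, 7, 8, 9}
(Qᶜ ∩ Q) − (R ∪ T) = {}
Q Δ R = {6}
((Qᶜ ∩ Q) − (R ∪ T)) Δ (Q Δ R) = {6}
(T − S) Δ (((Qᶜ ∩ Q) − (R ∪ T)) Δ (Q Δ R)) = {2, 6}

{2, 6}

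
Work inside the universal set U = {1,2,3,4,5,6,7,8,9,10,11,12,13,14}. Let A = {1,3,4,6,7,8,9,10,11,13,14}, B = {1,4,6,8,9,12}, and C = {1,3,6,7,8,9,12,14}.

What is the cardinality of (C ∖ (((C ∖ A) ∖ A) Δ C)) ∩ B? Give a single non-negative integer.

1

C ∖ A = {12}
(C ∖ A) ∖ A = {12}
((C ∖ A) ∖ A) Δ C = {1,3,6,7,8,9,14}
C ∖ (((C ∖ A) ∖ A) Δ C) = {12}
(C ∖ (((C ∖ A) ∖ A) Δ C)) ∩ B = {12}
|(C ∖ (((C ∖ A) ∖ A) Δ C)) ∩ B| = 1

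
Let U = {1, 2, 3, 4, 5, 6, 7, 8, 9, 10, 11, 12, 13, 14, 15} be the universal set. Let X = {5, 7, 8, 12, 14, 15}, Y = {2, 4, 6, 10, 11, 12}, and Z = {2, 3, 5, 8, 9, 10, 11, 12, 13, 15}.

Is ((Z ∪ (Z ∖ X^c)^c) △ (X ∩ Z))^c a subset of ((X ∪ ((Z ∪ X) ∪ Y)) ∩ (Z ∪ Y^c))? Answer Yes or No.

X^c = {1, 2, 3, 4, 6, 9, 10, 11, 13}
Z ∖ X^c = {5, 8, 12, 15}
(Z ∖ X^c)^c = {1, 2, 3, 4, 6, 7, 9, 10, 11, 13, 14}
Z ∪ (Z ∖ X^c)^c = {1, 2, 3, 4, 5, 6, 7, 8, 9, 10, 11, 12, 13, 14, 15}
X ∩ Z = {5, 8, 12, 15}
(Z ∪ (Z ∖ X^c)^c) △ (X ∩ Z) = {1, 2, 3, 4, 6, 7, 9, 10, 11, 13, 14}
((Z ∪ (Z ∖ X^c)^c) △ (X ∩ Z))^c = {5, 8, 12, 15}
Z ∪ X = {2, 3, 5, 7, 8, 9, 10, 11, 12, 13, 14, 15}
(Z ∪ X) ∪ Y = {2, 3, 4, 5, 6, 7, 8, 9, 10, 11, 12, 13, 14, 15}
X ∪ ((Z ∪ X) ∪ Y) = {2, 3, 4, 5, 6, 7, 8, 9, 10, 11, 12, 13, 14, 15}
Y^c = {1, 3, 5, 7, 8, 9, 13, 14, 15}
Z ∪ Y^c = {1, 2, 3, 5, 7, 8, 9, 10, 11, 12, 13, 14, 15}
(X ∪ ((Z ∪ X) ∪ Y)) ∩ (Z ∪ Y^c) = {2, 3, 5, 7, 8, 9, 10, 11, 12, 13, 14, 15}
Every element of {5, 8, 12, 15} is in {2, 3, 5, 7, 8, 9, 10, 11, 12, 13, 14, 15}, so ((Z ∪ (Z ∖ X^c)^c) △ (X ∩ Z))^c ⊆ (X ∪ ((Z ∪ X) ∪ Y)) ∩ (Z ∪ Y^c).

Yes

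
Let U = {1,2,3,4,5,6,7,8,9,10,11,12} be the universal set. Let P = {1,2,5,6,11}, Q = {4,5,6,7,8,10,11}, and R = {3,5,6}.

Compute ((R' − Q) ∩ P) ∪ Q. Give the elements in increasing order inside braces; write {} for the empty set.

{1,2,4,5,6,7,8,10,11}

R' = {1,2,4,7,8,9,10,11,12}
R' − Q = {1,2,9,12}
(R' − Q) ∩ P = {1,2}
((R' − Q) ∩ P) ∪ Q = {1,2,4,5,6,7,8,10,11}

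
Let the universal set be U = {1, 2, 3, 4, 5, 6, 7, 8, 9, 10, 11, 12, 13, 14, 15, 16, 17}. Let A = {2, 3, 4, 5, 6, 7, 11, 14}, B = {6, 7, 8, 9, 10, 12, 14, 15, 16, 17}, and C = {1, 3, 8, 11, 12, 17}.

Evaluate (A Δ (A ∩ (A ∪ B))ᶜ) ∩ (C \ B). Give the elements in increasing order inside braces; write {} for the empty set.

{1, 3, 11}

A ∪ B = {2, 3, 4, 5, 6, 7, 8, 9, 10, 11, 12, 14, 15, 16, 17}
A ∩ (A ∪ B) = {2, 3, 4, 5, 6, 7, 11, 14}
(A ∩ (A ∪ B))ᶜ = {1, 8, 9, 10, 12, 13, 15, 16, 17}
A Δ (A ∩ (A ∪ B))ᶜ = {1, 2, 3, 4, 5, 6, 7, 8, 9, 10, 11, 12, 13, 14, 15, 16, 17}
C \ B = {1, 3, 11}
(A Δ (A ∩ (A ∪ B))ᶜ) ∩ (C \ B) = {1, 3, 11}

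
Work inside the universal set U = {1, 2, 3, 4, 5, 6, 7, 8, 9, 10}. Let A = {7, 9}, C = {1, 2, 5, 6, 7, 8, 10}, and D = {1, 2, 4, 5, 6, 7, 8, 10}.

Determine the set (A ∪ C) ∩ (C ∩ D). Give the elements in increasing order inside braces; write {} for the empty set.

A ∪ C = {1, 2, 5, 6, 7, 8, 9, 10}
C ∩ D = {1, 2, 5, 6, 7, 8, 10}
(A ∪ C) ∩ (C ∩ D) = {1, 2, 5, 6, 7, 8, 10}

{1, 2, 5, 6, 7, 8, 10}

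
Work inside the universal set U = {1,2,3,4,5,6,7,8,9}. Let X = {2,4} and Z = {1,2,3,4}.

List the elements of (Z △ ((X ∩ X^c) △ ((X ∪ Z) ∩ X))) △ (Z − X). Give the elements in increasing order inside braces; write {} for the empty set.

{}

X^c = {1,3,5,6,7,8,9}
X ∩ X^c = {}
X ∪ Z = {1,2,3,4}
(X ∪ Z) ∩ X = {2,4}
(X ∩ X^c) △ ((X ∪ Z) ∩ X) = {2,4}
Z △ ((X ∩ X^c) △ ((X ∪ Z) ∩ X)) = {1,3}
Z − X = {1,3}
(Z △ ((X ∩ X^c) △ ((X ∪ Z) ∩ X))) △ (Z − X) = {}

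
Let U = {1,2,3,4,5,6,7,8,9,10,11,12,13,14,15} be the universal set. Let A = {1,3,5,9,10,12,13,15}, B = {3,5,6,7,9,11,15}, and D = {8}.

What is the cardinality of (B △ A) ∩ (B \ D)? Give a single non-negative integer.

3

B △ A = {1,6,7,10,11,12,13}
B \ D = {3,5,6,7,9,11,15}
(B △ A) ∩ (B \ D) = {6,7,11}
|(B △ A) ∩ (B \ D)| = 3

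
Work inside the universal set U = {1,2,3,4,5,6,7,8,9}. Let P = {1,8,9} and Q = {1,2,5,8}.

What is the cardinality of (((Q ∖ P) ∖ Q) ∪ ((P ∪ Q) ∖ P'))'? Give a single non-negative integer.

Q ∖ P = {2,5}
(Q ∖ P) ∖ Q = {}
P ∪ Q = {1,2,5,8,9}
P' = {2,3,4,5,6,7}
(P ∪ Q) ∖ P' = {1,8,9}
((Q ∖ P) ∖ Q) ∪ ((P ∪ Q) ∖ P') = {1,8,9}
(((Q ∖ P) ∖ Q) ∪ ((P ∪ Q) ∖ P'))' = {2,3,4,5,6,7}
|(((Q ∖ P) ∖ Q) ∪ ((P ∪ Q) ∖ P'))'| = 6

6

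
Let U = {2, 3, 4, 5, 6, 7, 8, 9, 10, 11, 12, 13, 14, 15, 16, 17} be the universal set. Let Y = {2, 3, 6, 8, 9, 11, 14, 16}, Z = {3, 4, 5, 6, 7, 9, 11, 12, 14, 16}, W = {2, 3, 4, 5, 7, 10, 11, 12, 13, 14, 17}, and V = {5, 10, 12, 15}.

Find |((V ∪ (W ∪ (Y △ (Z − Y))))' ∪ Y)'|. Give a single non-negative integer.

8

Z − Y = {4, 5, 7, 12}
Y △ (Z − Y) = {2, 3, 4, 5, 6, 7, 8, 9, 11, 12, 14, 16}
W ∪ (Y △ (Z − Y)) = {2, 3, 4, 5, 6, 7, 8, 9, 10, 11, 12, 13, 14, 16, 17}
V ∪ (W ∪ (Y △ (Z − Y))) = {2, 3, 4, 5, 6, 7, 8, 9, 10, 11, 12, 13, 14, 15, 16, 17}
(V ∪ (W ∪ (Y △ (Z − Y))))' = {}
(V ∪ (W ∪ (Y △ (Z − Y))))' ∪ Y = {2, 3, 6, 8, 9, 11, 14, 16}
((V ∪ (W ∪ (Y △ (Z − Y))))' ∪ Y)' = {4, 5, 7, 10, 12, 13, 15, 17}
|((V ∪ (W ∪ (Y △ (Z − Y))))' ∪ Y)'| = 8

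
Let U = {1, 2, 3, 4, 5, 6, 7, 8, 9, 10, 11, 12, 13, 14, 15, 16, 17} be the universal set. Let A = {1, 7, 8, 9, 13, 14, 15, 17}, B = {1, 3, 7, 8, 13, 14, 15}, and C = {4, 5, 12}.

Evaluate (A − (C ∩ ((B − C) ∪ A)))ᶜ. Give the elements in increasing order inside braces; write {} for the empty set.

{2, 3, 4, 5, 6, 10, 11, 12, 16}

B − C = {1, 3, 7, 8, 13, 14, 15}
(B − C) ∪ A = {1, 3, 7, 8, 9, 13, 14, 15, 17}
C ∩ ((B − C) ∪ A) = {}
A − (C ∩ ((B − C) ∪ A)) = {1, 7, 8, 9, 13, 14, 15, 17}
(A − (C ∩ ((B − C) ∪ A)))ᶜ = {2, 3, 4, 5, 6, 10, 11, 12, 16}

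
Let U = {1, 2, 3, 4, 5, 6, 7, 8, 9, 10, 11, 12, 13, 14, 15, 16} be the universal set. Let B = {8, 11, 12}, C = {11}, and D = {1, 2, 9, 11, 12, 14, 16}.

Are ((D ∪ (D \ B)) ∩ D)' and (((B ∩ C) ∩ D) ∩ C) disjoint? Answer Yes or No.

D \ B = {1, 2, 9, 14, 16}
D ∪ (D \ B) = {1, 2, 9, 11, 12, 14, 16}
(D ∪ (D \ B)) ∩ D = {1, 2, 9, 11, 12, 14, 16}
((D ∪ (D \ B)) ∩ D)' = {3, 4, 5, 6, 7, 8, 10, 13, 15}
B ∩ C = {11}
(B ∩ C) ∩ D = {11}
((B ∩ C) ∩ D) ∩ C = {11}
{3, 4, 5, 6, 7, 8, 10, 13, 15} and {11} share no elements.

Yes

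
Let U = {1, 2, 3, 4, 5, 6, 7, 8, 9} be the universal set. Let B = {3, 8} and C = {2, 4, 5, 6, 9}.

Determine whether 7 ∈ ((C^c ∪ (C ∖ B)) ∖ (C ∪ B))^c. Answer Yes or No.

No

7 ∉ C, so 7 ∈ C^c
7 ∉ C and 7 ∉ B, so 7 ∉ C ∖ B
7 ∈ C^c and 7 ∉ (C ∖ B), so 7 ∈ C^c ∪ (C ∖ B)
7 ∉ C and 7 ∉ B, so 7 ∉ C ∪ B
7 ∈ (C^c ∪ (C ∖ B)) and 7 ∉ (C ∪ B), so 7 ∈ (C^c ∪ (C ∖ B)) ∖ (C ∪ B)
7 ∉ ((C^c ∪ (C ∖ B)) ∖ (C ∪ B))^c since 7 ∈ ((C^c ∪ (C ∖ B)) ∖ (C ∪ B))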